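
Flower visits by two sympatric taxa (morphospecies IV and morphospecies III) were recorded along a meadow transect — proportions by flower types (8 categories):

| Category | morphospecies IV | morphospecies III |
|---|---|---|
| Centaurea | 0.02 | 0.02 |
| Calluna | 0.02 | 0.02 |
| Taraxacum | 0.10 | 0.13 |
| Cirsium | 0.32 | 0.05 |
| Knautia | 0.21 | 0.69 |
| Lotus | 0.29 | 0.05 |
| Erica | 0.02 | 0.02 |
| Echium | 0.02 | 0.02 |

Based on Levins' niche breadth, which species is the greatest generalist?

Σp_IVᵢ² = 0.02² + 0.02² + 0.10² + 0.32² + 0.21² + 0.29² + 0.02² + 0.02² = 0.0004 + 0.0004 + 0.0100 + 0.1024 + 0.0441 + 0.0841 + 0.0004 + 0.0004 = 0.2422
B_IV = 1 / 0.2422 = 4.1288
Σp_IIIᵢ² = 0.02² + 0.02² + 0.13² + 0.05² + 0.69² + 0.05² + 0.02² + 0.02² = 0.0004 + 0.0004 + 0.0169 + 0.0025 + 0.4761 + 0.0025 + 0.0004 + 0.0004 = 0.4996
B_III = 1 / 0.4996 = 2.0016
Highest B → broadest niche (most generalist): morphospecies IV (B = 4.13).

morphospecies IV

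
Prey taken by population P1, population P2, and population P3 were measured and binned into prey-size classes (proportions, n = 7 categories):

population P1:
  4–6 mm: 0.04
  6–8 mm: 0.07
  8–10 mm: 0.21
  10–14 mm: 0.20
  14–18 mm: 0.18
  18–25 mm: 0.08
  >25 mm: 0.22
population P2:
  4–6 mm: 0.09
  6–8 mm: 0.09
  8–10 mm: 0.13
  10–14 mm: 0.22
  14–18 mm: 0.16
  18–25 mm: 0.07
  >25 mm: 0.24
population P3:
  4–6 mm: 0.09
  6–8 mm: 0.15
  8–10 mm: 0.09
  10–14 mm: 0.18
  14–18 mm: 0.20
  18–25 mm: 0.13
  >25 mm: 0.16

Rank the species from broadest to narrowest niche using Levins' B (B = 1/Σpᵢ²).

Σp_P1ᵢ² = 0.04² + 0.07² + 0.21² + 0.20² + 0.18² + 0.08² + 0.22² = 0.0016 + 0.0049 + 0.0441 + 0.0400 + 0.0324 + 0.0064 + 0.0484 = 0.1778
B_P1 = 1 / 0.1778 = 5.6243
Σp_P2ᵢ² = 0.09² + 0.09² + 0.13² + 0.22² + 0.16² + 0.07² + 0.24² = 0.0081 + 0.0081 + 0.0169 + 0.0484 + 0.0256 + 0.0049 + 0.0576 = 0.1696
B_P2 = 1 / 0.1696 = 5.8962
Σp_P3ᵢ² = 0.09² + 0.15² + 0.09² + 0.18² + 0.20² + 0.13² + 0.16² = 0.0081 + 0.0225 + 0.0081 + 0.0324 + 0.0400 + 0.0169 + 0.0256 = 0.1536
B_P3 = 1 / 0.1536 = 6.5104
Ranking by B (broadest → narrowest): population P3 (6.51) > population P2 (5.90) > population P1 (5.62)

population P3 > population P2 > population P1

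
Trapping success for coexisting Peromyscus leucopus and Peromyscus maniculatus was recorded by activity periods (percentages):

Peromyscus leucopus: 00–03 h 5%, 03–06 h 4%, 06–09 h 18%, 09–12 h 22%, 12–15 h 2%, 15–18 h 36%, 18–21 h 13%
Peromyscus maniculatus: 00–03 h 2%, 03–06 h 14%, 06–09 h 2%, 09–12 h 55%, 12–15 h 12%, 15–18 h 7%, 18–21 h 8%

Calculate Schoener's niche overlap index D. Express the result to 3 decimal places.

0.470

Convert percentages to proportions (divide by 100).
Σ|p₁ᵢ − p₂ᵢ| = 0.03 + 0.10 + 0.16 + 0.33 + 0.10 + 0.29 + 0.05 = 1.06
D = 1 − ½ × 1.06 = 1 − 0.530 = 0.47000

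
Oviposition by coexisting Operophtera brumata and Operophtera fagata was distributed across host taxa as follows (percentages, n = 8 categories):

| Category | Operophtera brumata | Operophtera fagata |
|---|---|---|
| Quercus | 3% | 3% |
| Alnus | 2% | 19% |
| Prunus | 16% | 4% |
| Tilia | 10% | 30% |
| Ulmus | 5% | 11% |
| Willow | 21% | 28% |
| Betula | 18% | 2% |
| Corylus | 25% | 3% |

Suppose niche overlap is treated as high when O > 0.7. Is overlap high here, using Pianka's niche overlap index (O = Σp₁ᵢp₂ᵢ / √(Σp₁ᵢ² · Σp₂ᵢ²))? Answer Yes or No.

No

Convert percentages to proportions (divide by 100).
Σ p₁ᵢp₂ᵢ = 0.0009 + 0.0038 + 0.0064 + 0.0300 + 0.0055 + 0.0588 + 0.0036 + 0.0075 = 0.1165
Σp_1ᵢ² = 0.03² + 0.02² + 0.16² + 0.10² + 0.05² + 0.21² + 0.18² + 0.25² = 0.0009 + 0.0004 + 0.0256 + 0.0100 + 0.0025 + 0.0441 + 0.0324 + 0.0625 = 0.1784
Σp_2ᵢ² = 0.03² + 0.19² + 0.04² + 0.30² + 0.11² + 0.28² + 0.02² + 0.03² = 0.0009 + 0.0361 + 0.0016 + 0.0900 + 0.0121 + 0.0784 + 0.0004 + 0.0009 = 0.2204
O = 0.1165 / √(0.1784 × 0.2204) = 0.1165 / 0.19829 = 0.5875
O = 0.5875 < 0.7 → No.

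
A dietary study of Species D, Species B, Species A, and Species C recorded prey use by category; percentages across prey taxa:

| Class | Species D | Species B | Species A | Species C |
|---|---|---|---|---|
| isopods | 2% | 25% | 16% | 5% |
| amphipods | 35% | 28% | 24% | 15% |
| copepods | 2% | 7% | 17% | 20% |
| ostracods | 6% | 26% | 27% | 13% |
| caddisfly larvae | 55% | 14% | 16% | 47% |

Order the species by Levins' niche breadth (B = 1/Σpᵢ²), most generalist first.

Species A > Species B > Species C > Species D

Convert percentages to proportions (divide by 100).
Σp_Dᵢ² = 0.02² + 0.35² + 0.02² + 0.06² + 0.55² = 0.0004 + 0.1225 + 0.0004 + 0.0036 + 0.3025 = 0.4294
B_D = 1 / 0.4294 = 2.3288
Σp_Bᵢ² = 0.25² + 0.28² + 0.07² + 0.26² + 0.14² = 0.0625 + 0.0784 + 0.0049 + 0.0676 + 0.0196 = 0.2330
B_B = 1 / 0.2330 = 4.2918
Σp_Aᵢ² = 0.16² + 0.24² + 0.17² + 0.27² + 0.16² = 0.0256 + 0.0576 + 0.0289 + 0.0729 + 0.0256 = 0.2106
B_A = 1 / 0.2106 = 4.7483
Σp_Cᵢ² = 0.05² + 0.15² + 0.20² + 0.13² + 0.47² = 0.0025 + 0.0225 + 0.0400 + 0.0169 + 0.2209 = 0.3028
B_C = 1 / 0.3028 = 3.3025
Ranking by B (broadest → narrowest): Species A (4.75) > Species B (4.29) > Species C (3.30) > Species D (2.33)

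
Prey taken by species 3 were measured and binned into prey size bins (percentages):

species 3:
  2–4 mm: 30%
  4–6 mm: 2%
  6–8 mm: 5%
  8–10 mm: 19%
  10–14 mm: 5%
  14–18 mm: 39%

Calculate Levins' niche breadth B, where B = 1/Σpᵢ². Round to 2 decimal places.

Convert percentages to proportions (divide by 100).
Σpᵢ² = 0.30² + 0.02² + 0.05² + 0.19² + 0.05² + 0.39² = 0.0900 + 0.0004 + 0.0025 + 0.0361 + 0.0025 + 0.1521 = 0.2836
B = 1 / 0.2836 = 3.5261

3.53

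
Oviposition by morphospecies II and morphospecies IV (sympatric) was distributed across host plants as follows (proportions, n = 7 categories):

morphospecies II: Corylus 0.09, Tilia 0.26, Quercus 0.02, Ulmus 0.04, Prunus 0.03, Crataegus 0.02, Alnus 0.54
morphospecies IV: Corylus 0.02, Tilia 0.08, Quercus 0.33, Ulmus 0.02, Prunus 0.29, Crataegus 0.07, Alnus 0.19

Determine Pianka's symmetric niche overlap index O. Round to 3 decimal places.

0.477

Σ p₁ᵢp₂ᵢ = 0.0018 + 0.0208 + 0.0066 + 0.0008 + 0.0087 + 0.0014 + 0.1026 = 0.1427
Σp_1ᵢ² = 0.09² + 0.26² + 0.02² + 0.04² + 0.03² + 0.02² + 0.54² = 0.0081 + 0.0676 + 0.0004 + 0.0016 + 0.0009 + 0.0004 + 0.2916 = 0.3706
Σp_2ᵢ² = 0.02² + 0.08² + 0.33² + 0.02² + 0.29² + 0.07² + 0.19² = 0.0004 + 0.0064 + 0.1089 + 0.0004 + 0.0841 + 0.0049 + 0.0361 = 0.2412
O = 0.1427 / √(0.3706 × 0.2412) = 0.1427 / 0.298979 = 0.47729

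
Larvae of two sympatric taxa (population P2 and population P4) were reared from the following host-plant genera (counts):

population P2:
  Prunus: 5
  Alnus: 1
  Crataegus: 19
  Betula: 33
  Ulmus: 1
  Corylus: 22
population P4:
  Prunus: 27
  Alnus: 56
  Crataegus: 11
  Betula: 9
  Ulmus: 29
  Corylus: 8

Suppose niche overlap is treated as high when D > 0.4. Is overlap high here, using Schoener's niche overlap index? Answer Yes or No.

No

Proportions for population P2 (n=81): 5/81=0.0617, 1/81=0.0123, 19/81=0.2346, 33/81=0.4074, 1/81=0.0123, 22/81=0.2716
Proportions for population P4 (n=140): 27/140=0.1929, 56/140=0.4000, 11/140=0.0786, 9/140=0.0643, 29/140=0.2071, 8/140=0.0571
Σ|p₁ᵢ − p₂ᵢ| = 0.1312 + 0.3877 + 0.1560 + 0.3431 + 0.1948 + 0.2145 = 1.4273
D = 1 − ½ × 1.4273 = 1 − 0.71365 = 0.28635
D = 0.28635 < 0.4 → No.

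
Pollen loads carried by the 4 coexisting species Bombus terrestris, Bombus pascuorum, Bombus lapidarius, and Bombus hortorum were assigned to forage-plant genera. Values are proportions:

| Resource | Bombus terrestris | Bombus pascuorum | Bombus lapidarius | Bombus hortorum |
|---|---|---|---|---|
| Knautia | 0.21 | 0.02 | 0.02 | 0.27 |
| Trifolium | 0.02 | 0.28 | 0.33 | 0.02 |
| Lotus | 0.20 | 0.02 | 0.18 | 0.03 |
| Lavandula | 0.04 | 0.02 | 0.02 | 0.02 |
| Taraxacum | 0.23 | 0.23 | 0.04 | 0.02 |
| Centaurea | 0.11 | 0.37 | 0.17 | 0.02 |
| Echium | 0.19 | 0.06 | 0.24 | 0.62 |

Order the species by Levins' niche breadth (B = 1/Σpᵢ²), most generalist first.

Bombus terrestris > Bombus lapidarius > Bombus pascuorum > Bombus hortorum

Σp_terrᵢ² = 0.21² + 0.02² + 0.20² + 0.04² + 0.23² + 0.11² + 0.19² = 0.0441 + 0.0004 + 0.0400 + 0.0016 + 0.0529 + 0.0121 + 0.0361 = 0.1872
B_terr = 1 / 0.1872 = 5.3419
Σp_pascᵢ² = 0.02² + 0.28² + 0.02² + 0.02² + 0.23² + 0.37² + 0.06² = 0.0004 + 0.0784 + 0.0004 + 0.0004 + 0.0529 + 0.1369 + 0.0036 = 0.2730
B_pasc = 1 / 0.2730 = 3.6630
Σp_lapiᵢ² = 0.02² + 0.33² + 0.18² + 0.02² + 0.04² + 0.17² + 0.24² = 0.0004 + 0.1089 + 0.0324 + 0.0004 + 0.0016 + 0.0289 + 0.0576 = 0.2302
B_lapi = 1 / 0.2302 = 4.3440
Σp_hortᵢ² = 0.27² + 0.02² + 0.03² + 0.02² + 0.02² + 0.02² + 0.62² = 0.0729 + 0.0004 + 0.0009 + 0.0004 + 0.0004 + 0.0004 + 0.3844 = 0.4598
B_hort = 1 / 0.4598 = 2.1749
Ranking by B (broadest → narrowest): Bombus terrestris (5.34) > Bombus lapidarius (4.34) > Bombus pascuorum (3.66) > Bombus hortorum (2.17)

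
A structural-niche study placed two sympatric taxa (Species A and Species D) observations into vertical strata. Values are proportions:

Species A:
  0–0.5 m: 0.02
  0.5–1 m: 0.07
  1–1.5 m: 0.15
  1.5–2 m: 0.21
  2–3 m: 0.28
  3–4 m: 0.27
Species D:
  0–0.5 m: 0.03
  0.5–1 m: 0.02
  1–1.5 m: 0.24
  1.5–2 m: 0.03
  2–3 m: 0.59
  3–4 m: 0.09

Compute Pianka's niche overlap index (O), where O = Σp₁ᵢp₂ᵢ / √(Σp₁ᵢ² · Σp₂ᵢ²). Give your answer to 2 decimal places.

0.77

Σ p₁ᵢp₂ᵢ = 0.0006 + 0.0014 + 0.0360 + 0.0063 + 0.1652 + 0.0243 = 0.2338
Σp_1ᵢ² = 0.02² + 0.07² + 0.15² + 0.21² + 0.28² + 0.27² = 0.0004 + 0.0049 + 0.0225 + 0.0441 + 0.0784 + 0.0729 = 0.2232
Σp_2ᵢ² = 0.03² + 0.02² + 0.24² + 0.03² + 0.59² + 0.09² = 0.0009 + 0.0004 + 0.0576 + 0.0009 + 0.3481 + 0.0081 = 0.4160
O = 0.2338 / √(0.2232 × 0.4160) = 0.2338 / 0.30471 = 0.7673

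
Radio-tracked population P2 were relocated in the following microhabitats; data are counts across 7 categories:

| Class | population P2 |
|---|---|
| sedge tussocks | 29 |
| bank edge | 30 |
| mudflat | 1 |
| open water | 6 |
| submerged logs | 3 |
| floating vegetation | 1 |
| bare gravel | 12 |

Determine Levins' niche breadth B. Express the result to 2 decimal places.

Proportions for population P2 (n=82): 29/82=0.3537, 30/82=0.3659, 1/82=0.0122, 6/82=0.0732, 3/82=0.0366, 1/82=0.0122, 12/82=0.1463
Σpᵢ² = 0.3537² + 0.3659² + 0.0122² + 0.0732² + 0.0366² + 0.0122² + 0.1463² = 0.125104 + 0.133883 + 0.000149 + 0.005358 + 0.001340 + 0.000149 + 0.021404 = 0.287387
B = 1 / 0.287387 = 3.4796

3.48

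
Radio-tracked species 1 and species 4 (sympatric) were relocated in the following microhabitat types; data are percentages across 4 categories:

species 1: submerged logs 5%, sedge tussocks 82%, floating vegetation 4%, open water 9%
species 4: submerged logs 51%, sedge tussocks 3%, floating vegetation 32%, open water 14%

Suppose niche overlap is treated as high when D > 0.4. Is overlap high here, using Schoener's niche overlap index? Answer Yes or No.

Convert percentages to proportions (divide by 100).
Σ|p₁ᵢ − p₂ᵢ| = 0.46 + 0.79 + 0.28 + 0.05 = 1.58
D = 1 − ½ × 1.58 = 1 − 0.790 = 0.2100
D = 0.2100 < 0.4 → No.

No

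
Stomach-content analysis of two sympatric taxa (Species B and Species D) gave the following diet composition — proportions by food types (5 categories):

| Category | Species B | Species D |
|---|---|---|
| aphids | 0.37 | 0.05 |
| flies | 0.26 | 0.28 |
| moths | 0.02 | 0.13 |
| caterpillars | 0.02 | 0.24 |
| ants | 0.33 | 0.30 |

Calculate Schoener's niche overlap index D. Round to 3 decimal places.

0.650

Σ|p₁ᵢ − p₂ᵢ| = 0.32 + 0.02 + 0.11 + 0.22 + 0.03 = 0.70
D = 1 − ½ × 0.70 = 1 − 0.350 = 0.65000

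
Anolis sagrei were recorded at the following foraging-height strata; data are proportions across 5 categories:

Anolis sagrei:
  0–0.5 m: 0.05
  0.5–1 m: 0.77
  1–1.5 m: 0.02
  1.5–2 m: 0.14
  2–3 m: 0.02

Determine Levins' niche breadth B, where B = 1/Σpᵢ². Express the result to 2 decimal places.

Σpᵢ² = 0.05² + 0.77² + 0.02² + 0.14² + 0.02² = 0.0025 + 0.5929 + 0.0004 + 0.0196 + 0.0004 = 0.6158
B = 1 / 0.6158 = 1.6239

1.62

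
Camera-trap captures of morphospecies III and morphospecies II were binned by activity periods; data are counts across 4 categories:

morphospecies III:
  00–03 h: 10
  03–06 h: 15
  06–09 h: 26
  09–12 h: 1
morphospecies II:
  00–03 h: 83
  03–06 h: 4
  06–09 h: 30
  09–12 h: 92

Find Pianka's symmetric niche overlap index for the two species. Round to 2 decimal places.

0.44

Proportions for morphospecies III (n=52): 10/52=0.1923, 15/52=0.2885, 26/52=0.5000, 1/52=0.0192
Proportions for morphospecies II (n=209): 83/209=0.3971, 4/209=0.0191, 30/209=0.1435, 92/209=0.4402
Σ p₁ᵢp₂ᵢ = 0.076362 + 0.005510 + 0.071750 + 0.008452 = 0.162074
Σp_1ᵢ² = 0.1923² + 0.2885² + 0.5000² + 0.0192² = 0.036979 + 0.083232 + 0.250000 + 0.000369 = 0.370580
Σp_2ᵢ² = 0.3971² + 0.0191² + 0.1435² + 0.4402² = 0.157688 + 0.000365 + 0.020592 + 0.193776 = 0.372421
O = 0.162074 / √(0.370580 × 0.372421) = 0.162074 / 0.3714994 = 0.4363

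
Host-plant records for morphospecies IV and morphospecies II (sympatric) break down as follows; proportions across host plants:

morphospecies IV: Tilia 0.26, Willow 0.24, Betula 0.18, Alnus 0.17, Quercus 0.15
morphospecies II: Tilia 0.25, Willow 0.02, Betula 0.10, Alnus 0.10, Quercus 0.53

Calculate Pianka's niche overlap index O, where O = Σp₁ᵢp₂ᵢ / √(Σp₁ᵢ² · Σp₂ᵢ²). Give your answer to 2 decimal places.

Σ p₁ᵢp₂ᵢ = 0.0650 + 0.0048 + 0.0180 + 0.0170 + 0.0795 = 0.1843
Σp_1ᵢ² = 0.26² + 0.24² + 0.18² + 0.17² + 0.15² = 0.0676 + 0.0576 + 0.0324 + 0.0289 + 0.0225 = 0.2090
Σp_2ᵢ² = 0.25² + 0.02² + 0.10² + 0.10² + 0.53² = 0.0625 + 0.0004 + 0.0100 + 0.0100 + 0.2809 = 0.3638
O = 0.1843 / √(0.2090 × 0.3638) = 0.1843 / 0.27574 = 0.6684

0.67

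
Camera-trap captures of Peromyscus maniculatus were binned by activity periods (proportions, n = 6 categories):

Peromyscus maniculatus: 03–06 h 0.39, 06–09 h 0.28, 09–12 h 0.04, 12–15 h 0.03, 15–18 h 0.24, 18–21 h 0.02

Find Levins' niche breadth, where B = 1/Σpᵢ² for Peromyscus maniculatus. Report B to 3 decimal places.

Σpᵢ² = 0.39² + 0.28² + 0.04² + 0.03² + 0.24² + 0.02² = 0.1521 + 0.0784 + 0.0016 + 0.0009 + 0.0576 + 0.0004 = 0.2910
B = 1 / 0.2910 = 3.43643

3.436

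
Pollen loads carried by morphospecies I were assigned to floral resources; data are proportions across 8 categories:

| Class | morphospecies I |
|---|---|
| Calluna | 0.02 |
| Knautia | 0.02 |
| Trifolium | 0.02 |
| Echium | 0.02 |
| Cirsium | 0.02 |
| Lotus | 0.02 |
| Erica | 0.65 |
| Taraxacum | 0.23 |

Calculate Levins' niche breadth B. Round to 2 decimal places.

Σpᵢ² = 0.02² + 0.02² + 0.02² + 0.02² + 0.02² + 0.02² + 0.65² + 0.23² = 0.0004 + 0.0004 + 0.0004 + 0.0004 + 0.0004 + 0.0004 + 0.4225 + 0.0529 = 0.4778
B = 1 / 0.4778 = 2.0929

2.09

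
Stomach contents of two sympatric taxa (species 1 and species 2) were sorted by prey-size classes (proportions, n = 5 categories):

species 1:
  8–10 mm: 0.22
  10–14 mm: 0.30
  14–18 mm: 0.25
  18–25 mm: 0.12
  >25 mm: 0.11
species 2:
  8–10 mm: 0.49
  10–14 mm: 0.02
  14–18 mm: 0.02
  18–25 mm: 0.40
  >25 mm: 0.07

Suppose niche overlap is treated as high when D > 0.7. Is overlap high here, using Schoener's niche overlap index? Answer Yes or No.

No

Σ|p₁ᵢ − p₂ᵢ| = 0.27 + 0.28 + 0.23 + 0.28 + 0.04 = 1.10
D = 1 − ½ × 1.10 = 1 − 0.550 = 0.4500
D = 0.4500 < 0.7 → No.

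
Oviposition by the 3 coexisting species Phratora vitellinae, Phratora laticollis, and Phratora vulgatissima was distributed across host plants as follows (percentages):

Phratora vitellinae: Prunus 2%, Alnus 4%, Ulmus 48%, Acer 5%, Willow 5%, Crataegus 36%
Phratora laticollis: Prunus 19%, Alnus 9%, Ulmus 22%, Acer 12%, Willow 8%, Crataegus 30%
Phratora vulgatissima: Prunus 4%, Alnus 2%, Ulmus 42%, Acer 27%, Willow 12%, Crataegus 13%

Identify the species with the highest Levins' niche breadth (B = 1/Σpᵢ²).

Phratora laticollis

Convert percentages to proportions (divide by 100).
Σp_viteᵢ² = 0.02² + 0.04² + 0.48² + 0.05² + 0.05² + 0.36² = 0.0004 + 0.0016 + 0.2304 + 0.0025 + 0.0025 + 0.1296 = 0.3670
B_vite = 1 / 0.3670 = 2.7248
Σp_latiᵢ² = 0.19² + 0.09² + 0.22² + 0.12² + 0.08² + 0.30² = 0.0361 + 0.0081 + 0.0484 + 0.0144 + 0.0064 + 0.0900 = 0.2034
B_lati = 1 / 0.2034 = 4.9164
Σp_vulgᵢ² = 0.04² + 0.02² + 0.42² + 0.27² + 0.12² + 0.13² = 0.0016 + 0.0004 + 0.1764 + 0.0729 + 0.0144 + 0.0169 = 0.2826
B_vulg = 1 / 0.2826 = 3.5386
Highest B → broadest niche (most generalist): Phratora laticollis (B = 4.92).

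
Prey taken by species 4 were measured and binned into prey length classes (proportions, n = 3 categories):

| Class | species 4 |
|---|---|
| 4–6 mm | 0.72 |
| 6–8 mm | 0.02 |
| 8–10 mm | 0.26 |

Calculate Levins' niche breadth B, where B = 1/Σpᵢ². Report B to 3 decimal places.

Σpᵢ² = 0.72² + 0.02² + 0.26² = 0.5184 + 0.0004 + 0.0676 = 0.5864
B = 1 / 0.5864 = 1.70532

1.705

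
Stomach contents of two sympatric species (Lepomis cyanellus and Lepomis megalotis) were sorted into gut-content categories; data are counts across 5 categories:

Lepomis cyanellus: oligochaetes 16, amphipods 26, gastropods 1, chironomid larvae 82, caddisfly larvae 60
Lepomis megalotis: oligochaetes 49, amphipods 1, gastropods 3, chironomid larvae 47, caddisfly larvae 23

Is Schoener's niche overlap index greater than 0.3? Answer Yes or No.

Yes

Proportions for Lepomis cyanellus (n=185): 16/185=0.0865, 26/185=0.1405, 1/185=0.0054, 82/185=0.4432, 60/185=0.3243
Proportions for Lepomis megalotis (n=123): 49/123=0.3984, 1/123=0.0081, 3/123=0.0244, 47/123=0.3821, 23/123=0.1870
Σ|p₁ᵢ − p₂ᵢ| = 0.3119 + 0.1324 + 0.0190 + 0.0611 + 0.1373 = 0.6617
D = 1 − ½ × 0.6617 = 1 − 0.33085 = 0.66915
D = 0.66915 > 0.3 → Yes.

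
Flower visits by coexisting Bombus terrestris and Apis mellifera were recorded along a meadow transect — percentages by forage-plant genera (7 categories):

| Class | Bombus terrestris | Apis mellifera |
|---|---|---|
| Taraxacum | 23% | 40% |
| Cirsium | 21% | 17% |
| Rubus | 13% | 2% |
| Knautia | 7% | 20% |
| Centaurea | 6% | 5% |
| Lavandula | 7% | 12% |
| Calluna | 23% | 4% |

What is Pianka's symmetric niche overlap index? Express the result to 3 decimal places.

Convert percentages to proportions (divide by 100).
Σ p₁ᵢp₂ᵢ = 0.0920 + 0.0357 + 0.0026 + 0.0140 + 0.0030 + 0.0084 + 0.0092 = 0.1649
Σp_1ᵢ² = 0.23² + 0.21² + 0.13² + 0.07² + 0.06² + 0.07² + 0.23² = 0.0529 + 0.0441 + 0.0169 + 0.0049 + 0.0036 + 0.0049 + 0.0529 = 0.1802
Σp_2ᵢ² = 0.40² + 0.17² + 0.02² + 0.20² + 0.05² + 0.12² + 0.04² = 0.1600 + 0.0289 + 0.0004 + 0.0400 + 0.0025 + 0.0144 + 0.0016 = 0.2478
O = 0.1649 / √(0.1802 × 0.2478) = 0.1649 / 0.211314 = 0.78036

0.780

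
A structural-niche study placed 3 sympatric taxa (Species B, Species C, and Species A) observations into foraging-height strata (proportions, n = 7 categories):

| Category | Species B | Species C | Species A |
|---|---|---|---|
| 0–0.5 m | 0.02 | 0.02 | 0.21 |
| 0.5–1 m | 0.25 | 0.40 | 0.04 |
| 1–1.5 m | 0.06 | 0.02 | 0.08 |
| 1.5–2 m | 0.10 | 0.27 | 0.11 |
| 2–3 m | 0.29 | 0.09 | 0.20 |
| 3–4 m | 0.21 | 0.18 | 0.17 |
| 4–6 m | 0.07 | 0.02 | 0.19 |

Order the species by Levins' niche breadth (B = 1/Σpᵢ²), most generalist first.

Species A > Species B > Species C

Σp_Bᵢ² = 0.02² + 0.25² + 0.06² + 0.10² + 0.29² + 0.21² + 0.07² = 0.0004 + 0.0625 + 0.0036 + 0.0100 + 0.0841 + 0.0441 + 0.0049 = 0.2096
B_B = 1 / 0.2096 = 4.7710
Σp_Cᵢ² = 0.02² + 0.40² + 0.02² + 0.27² + 0.09² + 0.18² + 0.02² = 0.0004 + 0.1600 + 0.0004 + 0.0729 + 0.0081 + 0.0324 + 0.0004 = 0.2746
B_C = 1 / 0.2746 = 3.6417
Σp_Aᵢ² = 0.21² + 0.04² + 0.08² + 0.11² + 0.20² + 0.17² + 0.19² = 0.0441 + 0.0016 + 0.0064 + 0.0121 + 0.0400 + 0.0289 + 0.0361 = 0.1692
B_A = 1 / 0.1692 = 5.9102
Ranking by B (broadest → narrowest): Species A (5.91) > Species B (4.77) > Species C (3.64)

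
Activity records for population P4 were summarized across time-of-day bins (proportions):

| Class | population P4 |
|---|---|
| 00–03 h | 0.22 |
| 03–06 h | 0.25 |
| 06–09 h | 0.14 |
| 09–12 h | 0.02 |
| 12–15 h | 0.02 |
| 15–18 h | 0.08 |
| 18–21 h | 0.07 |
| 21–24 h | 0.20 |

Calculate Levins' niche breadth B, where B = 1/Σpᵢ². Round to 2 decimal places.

Σpᵢ² = 0.22² + 0.25² + 0.14² + 0.02² + 0.02² + 0.08² + 0.07² + 0.20² = 0.0484 + 0.0625 + 0.0196 + 0.0004 + 0.0004 + 0.0064 + 0.0049 + 0.0400 = 0.1826
B = 1 / 0.1826 = 5.4765

5.48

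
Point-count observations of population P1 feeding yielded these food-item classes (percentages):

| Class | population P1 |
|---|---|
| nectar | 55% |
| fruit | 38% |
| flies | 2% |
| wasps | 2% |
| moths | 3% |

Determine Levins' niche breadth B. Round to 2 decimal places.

2.23

Convert percentages to proportions (divide by 100).
Σpᵢ² = 0.55² + 0.38² + 0.02² + 0.02² + 0.03² = 0.3025 + 0.1444 + 0.0004 + 0.0004 + 0.0009 = 0.4486
B = 1 / 0.4486 = 2.2292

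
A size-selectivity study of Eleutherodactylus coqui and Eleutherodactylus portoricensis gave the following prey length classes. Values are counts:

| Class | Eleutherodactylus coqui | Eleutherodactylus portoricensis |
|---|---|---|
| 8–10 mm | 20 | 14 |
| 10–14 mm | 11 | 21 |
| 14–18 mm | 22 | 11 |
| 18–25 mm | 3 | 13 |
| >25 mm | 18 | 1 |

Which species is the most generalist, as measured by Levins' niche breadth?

Proportions for Eleutherodactylus coqui (n=74): 20/74=0.2703, 11/74=0.1486, 22/74=0.2973, 3/74=0.0405, 18/74=0.2432
Proportions for Eleutherodactylus portoricensis (n=60): 14/60=0.2333, 21/60=0.3500, 11/60=0.1833, 13/60=0.2167, 1/60=0.0167
Σp_coquᵢ² = 0.2703² + 0.1486² + 0.2973² + 0.0405² + 0.2432² = 0.073062 + 0.022082 + 0.088387 + 0.001640 + 0.059146 = 0.244317
B_coqu = 1 / 0.244317 = 4.0930
Σp_portᵢ² = 0.2333² + 0.3500² + 0.1833² + 0.2167² + 0.0167² = 0.054429 + 0.122500 + 0.033599 + 0.046959 + 0.000279 = 0.257766
B_port = 1 / 0.257766 = 3.8795
Highest B → broadest niche (most generalist): Eleutherodactylus coqui (B = 4.09).

Eleutherodactylus coqui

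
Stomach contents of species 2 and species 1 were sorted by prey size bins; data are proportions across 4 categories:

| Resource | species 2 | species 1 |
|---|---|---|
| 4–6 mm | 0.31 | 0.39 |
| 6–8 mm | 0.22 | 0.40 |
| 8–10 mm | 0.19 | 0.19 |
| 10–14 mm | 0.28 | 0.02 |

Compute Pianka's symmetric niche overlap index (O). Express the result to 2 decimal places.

0.83

Σ p₁ᵢp₂ᵢ = 0.1209 + 0.0880 + 0.0361 + 0.0056 = 0.2506
Σp_1ᵢ² = 0.31² + 0.22² + 0.19² + 0.28² = 0.0961 + 0.0484 + 0.0361 + 0.0784 = 0.2590
Σp_2ᵢ² = 0.39² + 0.40² + 0.19² + 0.02² = 0.1521 + 0.1600 + 0.0361 + 0.0004 = 0.3486
O = 0.2506 / √(0.2590 × 0.3486) = 0.2506 / 0.30048 = 0.8340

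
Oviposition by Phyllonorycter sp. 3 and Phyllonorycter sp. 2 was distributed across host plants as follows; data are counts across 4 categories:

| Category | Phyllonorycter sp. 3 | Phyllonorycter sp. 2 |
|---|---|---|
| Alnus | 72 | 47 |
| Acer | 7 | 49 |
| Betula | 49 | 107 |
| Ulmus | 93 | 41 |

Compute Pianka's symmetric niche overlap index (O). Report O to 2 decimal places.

0.75

Proportions for Phyllonorycter sp. 3 (n=221): 72/221=0.3258, 7/221=0.0317, 49/221=0.2217, 93/221=0.4208
Proportions for Phyllonorycter sp. 2 (n=244): 47/244=0.1926, 49/244=0.2008, 107/244=0.4385, 41/244=0.1680
Σ p₁ᵢp₂ᵢ = 0.062749 + 0.006365 + 0.097215 + 0.070694 = 0.237023
Σp_1ᵢ² = 0.3258² + 0.0317² + 0.2217² + 0.4208² = 0.106146 + 0.001005 + 0.049151 + 0.177073 = 0.333375
Σp_2ᵢ² = 0.1926² + 0.2008² + 0.4385² + 0.1680² = 0.037095 + 0.040321 + 0.192282 + 0.028224 = 0.297922
O = 0.237023 / √(0.333375 × 0.297922) = 0.237023 / 0.3151504 = 0.7521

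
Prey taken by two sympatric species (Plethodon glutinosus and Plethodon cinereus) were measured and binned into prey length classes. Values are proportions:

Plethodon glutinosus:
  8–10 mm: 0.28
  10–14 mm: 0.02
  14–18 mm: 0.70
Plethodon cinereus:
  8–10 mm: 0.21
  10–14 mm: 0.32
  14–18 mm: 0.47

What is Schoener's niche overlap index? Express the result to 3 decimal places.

Σ|p₁ᵢ − p₂ᵢ| = 0.07 + 0.30 + 0.23 = 0.60
D = 1 − ½ × 0.60 = 1 − 0.300 = 0.70000

0.700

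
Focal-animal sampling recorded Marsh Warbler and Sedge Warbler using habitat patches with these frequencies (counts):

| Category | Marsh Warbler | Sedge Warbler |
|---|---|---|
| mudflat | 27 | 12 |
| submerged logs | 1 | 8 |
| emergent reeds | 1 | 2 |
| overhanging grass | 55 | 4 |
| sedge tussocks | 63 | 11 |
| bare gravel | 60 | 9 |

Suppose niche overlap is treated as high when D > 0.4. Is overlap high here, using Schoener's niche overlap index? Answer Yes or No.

Yes

Proportions for Marsh Warbler (n=207): 27/207=0.1304, 1/207=0.0048, 1/207=0.0048, 55/207=0.2657, 63/207=0.3043, 60/207=0.2899
Proportions for Sedge Warbler (n=46): 12/46=0.2609, 8/46=0.1739, 2/46=0.0435, 4/46=0.0870, 11/46=0.2391, 9/46=0.1957
Σ|p₁ᵢ − p₂ᵢ| = 0.1305 + 0.1691 + 0.0387 + 0.1787 + 0.0652 + 0.0942 = 0.6764
D = 1 − ½ × 0.6764 = 1 − 0.33820 = 0.66180
D = 0.66180 > 0.4 → Yes.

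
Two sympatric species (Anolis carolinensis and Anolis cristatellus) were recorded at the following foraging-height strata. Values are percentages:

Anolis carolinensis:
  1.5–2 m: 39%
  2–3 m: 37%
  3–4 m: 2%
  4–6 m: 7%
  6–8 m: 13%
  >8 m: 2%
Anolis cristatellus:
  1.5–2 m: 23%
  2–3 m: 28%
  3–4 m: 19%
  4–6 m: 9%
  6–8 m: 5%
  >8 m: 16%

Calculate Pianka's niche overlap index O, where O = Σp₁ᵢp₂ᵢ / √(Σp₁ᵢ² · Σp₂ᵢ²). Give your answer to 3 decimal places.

0.846

Convert percentages to proportions (divide by 100).
Σ p₁ᵢp₂ᵢ = 0.0897 + 0.1036 + 0.0038 + 0.0063 + 0.0065 + 0.0032 = 0.2131
Σp_1ᵢ² = 0.39² + 0.37² + 0.02² + 0.07² + 0.13² + 0.02² = 0.1521 + 0.1369 + 0.0004 + 0.0049 + 0.0169 + 0.0004 = 0.3116
Σp_2ᵢ² = 0.23² + 0.28² + 0.19² + 0.09² + 0.05² + 0.16² = 0.0529 + 0.0784 + 0.0361 + 0.0081 + 0.0025 + 0.0256 = 0.2036
O = 0.2131 / √(0.3116 × 0.2036) = 0.2131 / 0.251876 = 0.84605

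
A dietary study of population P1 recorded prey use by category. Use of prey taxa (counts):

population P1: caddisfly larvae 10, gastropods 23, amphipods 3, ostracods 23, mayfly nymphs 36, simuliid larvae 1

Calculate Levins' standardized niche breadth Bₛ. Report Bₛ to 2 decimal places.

0.55

Proportions for population P1 (n=96): 10/96=0.1042, 23/96=0.2396, 3/96=0.0313, 23/96=0.2396, 36/96=0.3750, 1/96=0.0104
Σpᵢ² = 0.1042² + 0.2396² + 0.0313² + 0.2396² + 0.3750² + 0.0104² = 0.010858 + 0.057408 + 0.000980 + 0.057408 + 0.140625 + 0.000108 = 0.267387
B = 1 / 0.267387 = 3.7399
Bₛ = (B − 1)/(n − 1) = (3.7399 − 1)/(6 − 1) = 2.7399/5 = 0.5480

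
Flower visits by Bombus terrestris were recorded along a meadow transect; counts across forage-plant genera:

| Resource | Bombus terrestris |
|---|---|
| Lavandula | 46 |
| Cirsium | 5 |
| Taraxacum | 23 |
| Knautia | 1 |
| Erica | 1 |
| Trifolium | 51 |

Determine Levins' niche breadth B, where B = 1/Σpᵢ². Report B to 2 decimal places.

Proportions for Bombus terrestris (n=127): 46/127=0.3622, 5/127=0.0394, 23/127=0.1811, 1/127=0.0079, 1/127=0.0079, 51/127=0.4016
Σpᵢ² = 0.3622² + 0.0394² + 0.1811² + 0.0079² + 0.0079² + 0.4016² = 0.131189 + 0.001552 + 0.032797 + 0.000062 + 0.000062 + 0.161283 = 0.326945
B = 1 / 0.326945 = 3.0586

3.06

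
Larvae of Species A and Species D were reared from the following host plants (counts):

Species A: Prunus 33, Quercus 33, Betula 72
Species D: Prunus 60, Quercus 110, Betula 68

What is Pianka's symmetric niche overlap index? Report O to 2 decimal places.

Proportions for Species A (n=138): 33/138=0.2391, 33/138=0.2391, 72/138=0.5217
Proportions for Species D (n=238): 60/238=0.2521, 110/238=0.4622, 68/238=0.2857
Σ p₁ᵢp₂ᵢ = 0.060277 + 0.110512 + 0.149050 = 0.319839
Σp_1ᵢ² = 0.2391² + 0.2391² + 0.5217² = 0.057169 + 0.057169 + 0.272171 = 0.386509
Σp_2ᵢ² = 0.2521² + 0.4622² + 0.2857² = 0.063554 + 0.213629 + 0.081624 = 0.358807
O = 0.319839 / √(0.386509 × 0.358807) = 0.319839 / 0.3724005 = 0.8589

0.86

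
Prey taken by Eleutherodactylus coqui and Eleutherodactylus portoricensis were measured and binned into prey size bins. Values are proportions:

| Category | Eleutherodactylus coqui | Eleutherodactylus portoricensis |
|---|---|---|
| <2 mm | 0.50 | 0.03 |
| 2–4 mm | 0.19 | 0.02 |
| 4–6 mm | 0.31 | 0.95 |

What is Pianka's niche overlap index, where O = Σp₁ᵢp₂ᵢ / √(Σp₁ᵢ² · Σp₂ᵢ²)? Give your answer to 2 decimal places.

0.53

Σ p₁ᵢp₂ᵢ = 0.0150 + 0.0038 + 0.2945 = 0.3133
Σp_1ᵢ² = 0.50² + 0.19² + 0.31² = 0.2500 + 0.0361 + 0.0961 = 0.3822
Σp_2ᵢ² = 0.03² + 0.02² + 0.95² = 0.0009 + 0.0004 + 0.9025 = 0.9038
O = 0.3133 / √(0.3822 × 0.9038) = 0.3133 / 0.58773 = 0.5331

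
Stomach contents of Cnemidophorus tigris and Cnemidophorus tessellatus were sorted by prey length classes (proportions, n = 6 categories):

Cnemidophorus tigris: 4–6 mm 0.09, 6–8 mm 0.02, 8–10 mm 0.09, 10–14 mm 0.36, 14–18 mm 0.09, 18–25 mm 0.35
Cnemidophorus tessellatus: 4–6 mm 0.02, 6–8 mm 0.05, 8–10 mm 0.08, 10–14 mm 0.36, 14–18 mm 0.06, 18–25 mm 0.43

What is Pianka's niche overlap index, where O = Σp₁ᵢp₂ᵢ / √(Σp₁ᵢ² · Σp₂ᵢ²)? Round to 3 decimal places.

0.982

Σ p₁ᵢp₂ᵢ = 0.0018 + 0.0010 + 0.0072 + 0.1296 + 0.0054 + 0.1505 = 0.2955
Σp_1ᵢ² = 0.09² + 0.02² + 0.09² + 0.36² + 0.09² + 0.35² = 0.0081 + 0.0004 + 0.0081 + 0.1296 + 0.0081 + 0.1225 = 0.2768
Σp_2ᵢ² = 0.02² + 0.05² + 0.08² + 0.36² + 0.06² + 0.43² = 0.0004 + 0.0025 + 0.0064 + 0.1296 + 0.0036 + 0.1849 = 0.3274
O = 0.2955 / √(0.2768 × 0.3274) = 0.2955 / 0.301039 = 0.98160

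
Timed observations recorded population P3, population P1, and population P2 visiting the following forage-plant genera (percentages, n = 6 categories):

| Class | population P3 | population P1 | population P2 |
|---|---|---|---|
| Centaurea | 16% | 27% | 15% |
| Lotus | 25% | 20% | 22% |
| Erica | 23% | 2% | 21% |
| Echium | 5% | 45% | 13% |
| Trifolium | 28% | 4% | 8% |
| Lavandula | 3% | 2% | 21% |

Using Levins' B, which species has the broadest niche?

population P2

Convert percentages to proportions (divide by 100).
Σp_P3ᵢ² = 0.16² + 0.25² + 0.23² + 0.05² + 0.28² + 0.03² = 0.0256 + 0.0625 + 0.0529 + 0.0025 + 0.0784 + 0.0009 = 0.2228
B_P3 = 1 / 0.2228 = 4.4883
Σp_P1ᵢ² = 0.27² + 0.20² + 0.02² + 0.45² + 0.04² + 0.02² = 0.0729 + 0.0400 + 0.0004 + 0.2025 + 0.0016 + 0.0004 = 0.3178
B_P1 = 1 / 0.3178 = 3.1466
Σp_P2ᵢ² = 0.15² + 0.22² + 0.21² + 0.13² + 0.08² + 0.21² = 0.0225 + 0.0484 + 0.0441 + 0.0169 + 0.0064 + 0.0441 = 0.1824
B_P2 = 1 / 0.1824 = 5.4825
Highest B → broadest niche (most generalist): population P2 (B = 5.48).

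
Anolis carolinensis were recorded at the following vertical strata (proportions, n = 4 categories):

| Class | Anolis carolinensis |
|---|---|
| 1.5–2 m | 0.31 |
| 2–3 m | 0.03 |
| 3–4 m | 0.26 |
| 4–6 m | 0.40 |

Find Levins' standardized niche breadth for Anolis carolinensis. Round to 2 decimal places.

Σpᵢ² = 0.31² + 0.03² + 0.26² + 0.40² = 0.0961 + 0.0009 + 0.0676 + 0.1600 = 0.3246
B = 1 / 0.3246 = 3.0807
Bₛ = (B − 1)/(n − 1) = (3.0807 − 1)/(4 − 1) = 2.0807/3 = 0.6936

0.69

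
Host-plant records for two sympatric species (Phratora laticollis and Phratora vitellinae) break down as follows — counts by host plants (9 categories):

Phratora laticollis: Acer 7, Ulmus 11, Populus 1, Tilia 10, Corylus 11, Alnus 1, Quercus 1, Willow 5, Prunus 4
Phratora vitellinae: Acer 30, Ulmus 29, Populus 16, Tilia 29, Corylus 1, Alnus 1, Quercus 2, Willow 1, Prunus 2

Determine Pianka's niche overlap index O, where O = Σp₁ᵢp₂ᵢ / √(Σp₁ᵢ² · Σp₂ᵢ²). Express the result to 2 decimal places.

0.77

Proportions for Phratora laticollis (n=51): 7/51=0.1373, 11/51=0.2157, 1/51=0.0196, 10/51=0.1961, 11/51=0.2157, 1/51=0.0196, 1/51=0.0196, 5/51=0.0980, 4/51=0.0784
Proportions for Phratora vitellinae (n=111): 30/111=0.2703, 29/111=0.2613, 16/111=0.1441, 29/111=0.2613, 1/111=0.0090, 1/111=0.0090, 2/111=0.0180, 1/111=0.0090, 2/111=0.0180
Σ p₁ᵢp₂ᵢ = 0.037112 + 0.056362 + 0.002824 + 0.051241 + 0.001941 + 0.000176 + 0.000353 + 0.000882 + 0.001411 = 0.152302
Σp_1ᵢ² = 0.1373² + 0.2157² + 0.0196² + 0.1961² + 0.2157² + 0.0196² + 0.0196² + 0.0980² + 0.0784² = 0.018851 + 0.046526 + 0.000384 + 0.038455 + 0.046526 + 0.000384 + 0.000384 + 0.009604 + 0.006147 = 0.167261
Σp_2ᵢ² = 0.2703² + 0.2613² + 0.1441² + 0.2613² + 0.0090² + 0.0090² + 0.0180² + 0.0090² + 0.0180² = 0.073062 + 0.068278 + 0.020765 + 0.068278 + 0.000081 + 0.000081 + 0.000324 + 0.000081 + 0.000324 = 0.231274
O = 0.152302 / √(0.167261 × 0.231274) = 0.152302 / 0.1966802 = 0.7744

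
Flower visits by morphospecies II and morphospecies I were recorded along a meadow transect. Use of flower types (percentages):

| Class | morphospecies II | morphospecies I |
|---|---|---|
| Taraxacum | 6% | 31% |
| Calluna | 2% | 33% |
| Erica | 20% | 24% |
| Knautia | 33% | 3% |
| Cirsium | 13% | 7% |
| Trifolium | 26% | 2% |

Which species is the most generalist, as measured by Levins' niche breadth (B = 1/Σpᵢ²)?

morphospecies II

Convert percentages to proportions (divide by 100).
Σp_IIᵢ² = 0.06² + 0.02² + 0.20² + 0.33² + 0.13² + 0.26² = 0.0036 + 0.0004 + 0.0400 + 0.1089 + 0.0169 + 0.0676 = 0.2374
B_II = 1 / 0.2374 = 4.2123
Σp_Iᵢ² = 0.31² + 0.33² + 0.24² + 0.03² + 0.07² + 0.02² = 0.0961 + 0.1089 + 0.0576 + 0.0009 + 0.0049 + 0.0004 = 0.2688
B_I = 1 / 0.2688 = 3.7202
Highest B → broadest niche (most generalist): morphospecies II (B = 4.21).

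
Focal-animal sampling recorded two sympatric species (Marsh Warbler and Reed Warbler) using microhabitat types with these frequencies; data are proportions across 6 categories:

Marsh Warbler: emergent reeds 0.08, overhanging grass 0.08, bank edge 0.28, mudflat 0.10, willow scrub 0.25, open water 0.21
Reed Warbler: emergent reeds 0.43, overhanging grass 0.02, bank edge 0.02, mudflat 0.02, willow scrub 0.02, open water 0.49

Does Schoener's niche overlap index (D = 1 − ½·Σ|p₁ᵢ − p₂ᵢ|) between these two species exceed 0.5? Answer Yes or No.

Σ|p₁ᵢ − p₂ᵢ| = 0.35 + 0.06 + 0.26 + 0.08 + 0.23 + 0.28 = 1.26
D = 1 − ½ × 1.26 = 1 − 0.630 = 0.3700
D = 0.3700 < 0.5 → No.

No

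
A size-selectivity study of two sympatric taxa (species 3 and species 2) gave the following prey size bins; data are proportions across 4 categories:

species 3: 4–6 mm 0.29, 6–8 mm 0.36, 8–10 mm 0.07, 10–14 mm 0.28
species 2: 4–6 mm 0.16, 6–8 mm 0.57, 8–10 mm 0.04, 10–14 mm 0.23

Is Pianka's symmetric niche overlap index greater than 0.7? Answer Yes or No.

Yes

Σ p₁ᵢp₂ᵢ = 0.0464 + 0.2052 + 0.0028 + 0.0644 = 0.3188
Σp_1ᵢ² = 0.29² + 0.36² + 0.07² + 0.28² = 0.0841 + 0.1296 + 0.0049 + 0.0784 = 0.2970
Σp_2ᵢ² = 0.16² + 0.57² + 0.04² + 0.23² = 0.0256 + 0.3249 + 0.0016 + 0.0529 = 0.4050
O = 0.3188 / √(0.2970 × 0.4050) = 0.3188 / 0.34682 = 0.9192
O = 0.9192 > 0.7 → Yes.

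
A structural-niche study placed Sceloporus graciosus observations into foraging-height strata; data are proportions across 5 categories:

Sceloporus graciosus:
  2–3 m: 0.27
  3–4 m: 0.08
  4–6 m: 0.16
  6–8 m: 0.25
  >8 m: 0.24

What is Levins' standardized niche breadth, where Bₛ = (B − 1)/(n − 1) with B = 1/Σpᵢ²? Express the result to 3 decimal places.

Σpᵢ² = 0.27² + 0.08² + 0.16² + 0.25² + 0.24² = 0.0729 + 0.0064 + 0.0256 + 0.0625 + 0.0576 = 0.2250
B = 1 / 0.2250 = 4.44444
Bₛ = (B − 1)/(n − 1) = (4.44444 − 1)/(5 − 1) = 3.44444/4 = 0.86111

0.861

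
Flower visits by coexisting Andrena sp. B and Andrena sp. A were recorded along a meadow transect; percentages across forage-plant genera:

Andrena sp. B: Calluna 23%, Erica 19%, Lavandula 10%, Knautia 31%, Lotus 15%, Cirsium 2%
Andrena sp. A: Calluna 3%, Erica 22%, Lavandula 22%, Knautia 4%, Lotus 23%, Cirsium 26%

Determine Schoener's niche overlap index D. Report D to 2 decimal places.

Convert percentages to proportions (divide by 100).
Σ|p₁ᵢ − p₂ᵢ| = 0.20 + 0.03 + 0.12 + 0.27 + 0.08 + 0.24 = 0.94
D = 1 − ½ × 0.94 = 1 − 0.470 = 0.5300

0.53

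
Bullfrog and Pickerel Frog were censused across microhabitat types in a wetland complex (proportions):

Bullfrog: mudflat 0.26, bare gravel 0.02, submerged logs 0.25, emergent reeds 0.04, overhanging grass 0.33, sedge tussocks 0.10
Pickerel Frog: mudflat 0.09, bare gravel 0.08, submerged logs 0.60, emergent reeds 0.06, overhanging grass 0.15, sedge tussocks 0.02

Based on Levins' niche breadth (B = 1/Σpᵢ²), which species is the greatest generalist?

Σp_Bullᵢ² = 0.26² + 0.02² + 0.25² + 0.04² + 0.33² + 0.10² = 0.0676 + 0.0004 + 0.0625 + 0.0016 + 0.1089 + 0.0100 = 0.2510
B_Bull = 1 / 0.2510 = 3.9841
Σp_Frogᵢ² = 0.09² + 0.08² + 0.60² + 0.06² + 0.15² + 0.02² = 0.0081 + 0.0064 + 0.3600 + 0.0036 + 0.0225 + 0.0004 = 0.4010
B_Frog = 1 / 0.4010 = 2.4938
Highest B → broadest niche (most generalist): Bullfrog (B = 3.98).

Bullfrog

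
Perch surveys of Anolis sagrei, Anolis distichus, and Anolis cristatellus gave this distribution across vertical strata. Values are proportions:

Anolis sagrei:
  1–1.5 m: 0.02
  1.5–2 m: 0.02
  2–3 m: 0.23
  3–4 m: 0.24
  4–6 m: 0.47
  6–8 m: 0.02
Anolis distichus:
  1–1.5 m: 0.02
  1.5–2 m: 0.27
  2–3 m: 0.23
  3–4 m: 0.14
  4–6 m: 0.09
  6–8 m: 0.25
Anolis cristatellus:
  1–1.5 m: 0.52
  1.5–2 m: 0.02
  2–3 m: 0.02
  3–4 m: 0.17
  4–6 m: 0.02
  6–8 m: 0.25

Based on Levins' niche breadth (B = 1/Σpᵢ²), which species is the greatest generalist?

Σp_sagrᵢ² = 0.02² + 0.02² + 0.23² + 0.24² + 0.47² + 0.02² = 0.0004 + 0.0004 + 0.0529 + 0.0576 + 0.2209 + 0.0004 = 0.3326
B_sagr = 1 / 0.3326 = 3.0066
Σp_distᵢ² = 0.02² + 0.27² + 0.23² + 0.14² + 0.09² + 0.25² = 0.0004 + 0.0729 + 0.0529 + 0.0196 + 0.0081 + 0.0625 = 0.2164
B_dist = 1 / 0.2164 = 4.6211
Σp_crisᵢ² = 0.52² + 0.02² + 0.02² + 0.17² + 0.02² + 0.25² = 0.2704 + 0.0004 + 0.0004 + 0.0289 + 0.0004 + 0.0625 = 0.3630
B_cris = 1 / 0.3630 = 2.7548
Highest B → broadest niche (most generalist): Anolis distichus (B = 4.62).

Anolis distichus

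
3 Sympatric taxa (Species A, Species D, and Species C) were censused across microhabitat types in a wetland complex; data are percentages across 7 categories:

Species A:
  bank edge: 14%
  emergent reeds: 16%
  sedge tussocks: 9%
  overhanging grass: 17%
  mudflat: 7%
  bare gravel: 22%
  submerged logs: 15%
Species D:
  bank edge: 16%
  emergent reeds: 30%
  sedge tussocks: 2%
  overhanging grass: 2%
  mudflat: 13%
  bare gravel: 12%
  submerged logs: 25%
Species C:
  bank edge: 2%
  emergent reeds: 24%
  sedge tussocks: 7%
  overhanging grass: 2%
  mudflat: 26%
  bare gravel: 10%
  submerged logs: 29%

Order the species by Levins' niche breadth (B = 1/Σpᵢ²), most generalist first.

Species A > Species D > Species C

Convert percentages to proportions (divide by 100).
Σp_Aᵢ² = 0.14² + 0.16² + 0.09² + 0.17² + 0.07² + 0.22² + 0.15² = 0.0196 + 0.0256 + 0.0081 + 0.0289 + 0.0049 + 0.0484 + 0.0225 = 0.1580
B_A = 1 / 0.1580 = 6.3291
Σp_Dᵢ² = 0.16² + 0.30² + 0.02² + 0.02² + 0.13² + 0.12² + 0.25² = 0.0256 + 0.0900 + 0.0004 + 0.0004 + 0.0169 + 0.0144 + 0.0625 = 0.2102
B_D = 1 / 0.2102 = 4.7574
Σp_Cᵢ² = 0.02² + 0.24² + 0.07² + 0.02² + 0.26² + 0.10² + 0.29² = 0.0004 + 0.0576 + 0.0049 + 0.0004 + 0.0676 + 0.0100 + 0.0841 = 0.2250
B_C = 1 / 0.2250 = 4.4444
Ranking by B (broadest → narrowest): Species A (6.33) > Species D (4.76) > Species C (4.44)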